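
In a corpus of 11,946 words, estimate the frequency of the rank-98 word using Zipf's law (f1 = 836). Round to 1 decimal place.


Zipf's law: f(r) = f(1) / r
f(1) = 836
f(98) = 836 / 98
= 8.5 occurrences


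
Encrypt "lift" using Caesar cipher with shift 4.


Word: "lift"
Shift: 4
Each letter → (letter + shift) mod 26:
  'l' (11) + 4 = 15 → 'p'
  'i' (8) + 4 = 12 → 'm'
  'f' (5) + 4 = 9 → 'j'
  't' (19) + 4 = 23 → 'x'
Result = "pmjx"


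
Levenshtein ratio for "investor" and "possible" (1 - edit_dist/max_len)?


Word 1: "investor" (length 8)
Word 2: "possible" (length 8)
One optimal edit sequence:
  1. substitute 'i' -> 'p'  (+1)
  2. substitute 'n' -> 'o'  (+1)
  3. substitute 'v' -> 's'  (+1)
  4. substitute 'e' -> 's'  (+1)
  5. substitute 's' -> 'i'  (+1)
  6. substitute 't' -> 'b'  (+1)
  7. substitute 'o' -> 'l'  (+1)
  8. substitute 'r' -> 'e'  (+1)
Edit distance = 8
Max length = max(8, 8) = 8
Similarity = 1 - 8/8
= 0.0000


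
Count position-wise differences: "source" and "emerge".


Comparing character by character (same length = 6):
  Pos 0: 's' vs 'e' !=
  Pos 1: 'o' vs 'm' !=
  Pos 2: 'u' vs 'e' !=
  Pos 3: 'r' vs 'r' =
  Pos 4: 'c' vs 'g' !=
  Pos 5: 'e' vs 'e' =
Hamming distance = 4


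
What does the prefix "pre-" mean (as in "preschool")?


Prefix: pre-
As in: preschool -> pre- + school
Meaning = before


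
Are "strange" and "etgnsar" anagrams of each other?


Word 1: "strange" → sorted: aegnrst
Word 2: "etgnsar" → sorted: aegnrst
Same letters? aegnrst == aegnrst
Anagram = Yes


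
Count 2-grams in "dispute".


Word: "dispute" (length 7)
Number of 2-grams = length - 2 + 1 = 7 - 2 + 1
= 6


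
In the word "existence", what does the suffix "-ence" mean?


Suffix: -ence
Example: existence = exist + -ence
Meaning = state of


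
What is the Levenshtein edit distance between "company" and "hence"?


Word 1: "company" (length 7)
Word 2: "hence" (length 5)
One optimal edit sequence (insert/delete/substitute each cost 1):
  1. delete 'c'  (+1)
  2. delete 'o'  (+1)
  3. substitute 'm' -> 'h'  (+1)
  4. substitute 'p' -> 'e'  (+1)
  5. substitute 'a' -> 'n'  (+1)
  6. substitute 'n' -> 'c'  (+1)
  7. substitute 'y' -> 'e'  (+1)
Total edit operations: 7
Edit distance = 7


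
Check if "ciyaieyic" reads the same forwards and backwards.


Word: "ciyaieyic"
Reversed: "ciyeiayic"
Forward == Backward? ciyaieyic != ciyeiayic
Palindrome = No


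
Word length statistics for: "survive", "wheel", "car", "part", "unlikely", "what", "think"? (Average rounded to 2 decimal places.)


Lengths: "survive"=7, "wheel"=5, "car"=3, "part"=4, "unlikely"=8, "what"=4, "think"=5
Sum = 36, Count = 7
Average = 36/7 = 5.14
= avg=5.14, min=3, max=8


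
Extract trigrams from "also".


Word: "also" (length 4)
Number of trigrams = 4 - 3 + 1 = 2
  Position 0: "als"
  Position 1: "lso"
Trigrams = "als", "lso"


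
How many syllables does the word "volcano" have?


Word: "volcano"
Syllable breakdown: vol | ca | no
Counting: 3 parts
= 3 syllables


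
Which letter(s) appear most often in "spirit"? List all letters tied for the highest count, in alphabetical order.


Word: "spirit"
Letter counts:
  'i': 2
  'p': 1
  'r': 1
  's': 1
  't': 1
Maximum count = 2
Most frequent = 'i' (2 times each)


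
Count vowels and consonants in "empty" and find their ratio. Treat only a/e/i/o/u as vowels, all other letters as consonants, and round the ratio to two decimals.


Word: "empty"
Vowels (a,e,i,o,u): 1
Consonants: 4
Ratio = 1/4
= 0.25


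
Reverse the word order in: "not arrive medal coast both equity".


Original: "not arrive medal coast both equity"
Words (1..n): not | arrive | medal | coast | both | equity
Reversed (n..1): equity | both | coast | medal | arrive | not
Result = "equity both coast medal arrive not"


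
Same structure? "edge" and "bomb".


Pattern of "edge": [0, 1, 2, 0]
Pattern of "bomb": [0, 1, 2, 0]
Patterns match
Same pattern = Yes


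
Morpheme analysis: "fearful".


Word: "fearful"
Morphemes: fear + -ful
Each morpheme carries meaning
= 2 morphemes


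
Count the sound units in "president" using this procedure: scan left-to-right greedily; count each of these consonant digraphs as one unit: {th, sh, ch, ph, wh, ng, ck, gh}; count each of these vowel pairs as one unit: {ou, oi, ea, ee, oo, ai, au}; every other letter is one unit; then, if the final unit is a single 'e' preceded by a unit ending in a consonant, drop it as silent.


Word: "president" (9 letters)
Left-to-right scan:
  1. 'p' (letter)
  2. 'r' (letter)
  3. 'e' (letter)
  4. 's' (letter)
  5. 'i' (letter)
  6. 'd' (letter)
  7. 'e' (letter)
  8. 'n' (letter)
  9. 't' (letter)
Units from scan: 9
Sound units = 9 units


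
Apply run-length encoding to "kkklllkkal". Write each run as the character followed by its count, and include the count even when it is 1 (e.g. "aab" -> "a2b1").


String: "kkklllkkal"
Scanning for consecutive runs:
  'k' x 3
  'l' x 3
  'k' x 2
  'a' x 1
  'l' x 1
RLE = "k3l3k2a1l1"


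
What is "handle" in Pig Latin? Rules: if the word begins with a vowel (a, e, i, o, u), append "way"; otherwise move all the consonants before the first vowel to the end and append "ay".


Word: "handle"
Starts with consonant(s) → move to end, add 'ay'
Consonant cluster: "h"
Pig Latin = "andlehay"


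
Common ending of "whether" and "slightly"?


Word 1: "whether"
Word 2: "slightly"
Comparing from end:
  Pos -1: 'r' != 'y' (stop)
LCS = "" (length 0)


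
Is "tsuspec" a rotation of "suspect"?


Word: "suspect", Candidate: "tsuspec"
Method: check if candidate is substring of word+word
"suspectsuspect" contains "tsuspec"? Yes
Is rotation = Yes


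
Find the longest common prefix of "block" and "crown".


Word 1: "block"
Word 2: "crown"
Comparing from start:
  Pos 0: 'b' != 'c' (stop)
LCP = "" (length 0)


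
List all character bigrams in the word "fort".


Word: "fort" (length 4)
Number of bigrams = 4 - 2 + 1 = 3
  Position 0: "fo"
  Position 1: "or"
  Position 2: "rt"
Bigrams = "fo", "or", "rt"


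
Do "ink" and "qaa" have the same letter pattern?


Pattern of "ink": [0, 1, 2]
Pattern of "qaa": [0, 1, 1]
Patterns do not match
Same pattern = No


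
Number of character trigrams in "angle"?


Word: "angle" (length 5)
Number of 3-grams = length - 3 + 1 = 5 - 3 + 1
= 3


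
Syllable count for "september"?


Word: "september"
Syllable breakdown: sep / tem / ber
Counting: 3 parts
= 3 syllables


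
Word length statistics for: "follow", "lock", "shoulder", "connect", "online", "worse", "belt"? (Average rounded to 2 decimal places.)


Lengths: "follow"=6, "lock"=4, "shoulder"=8, "connect"=7, "online"=6, "worse"=5, "belt"=4
Sum = 40, Count = 7
Average = 40/7 = 5.71
= avg=5.71, min=4, max=8


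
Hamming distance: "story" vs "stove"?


Comparing character by character (same length = 5):
  Pos 0: 's' vs 's' =
  Pos 1: 't' vs 't' =
  Pos 2: 'o' vs 'o' =
  Pos 3: 'r' vs 'v' !=
  Pos 4: 'y' vs 'e' !=
Hamming distance = 2


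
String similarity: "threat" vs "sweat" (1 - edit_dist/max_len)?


Word 1: "threat" (length 6)
Word 2: "sweat" (length 5)
One optimal edit sequence:
  1. delete 't'  (+1)
  2. substitute 'h' -> 's'  (+1)
  3. substitute 'r' -> 'w'  (+1)
  4. keep 'e'
  5. keep 'a'
  6. keep 't'
Edit distance = 3
Max length = max(6, 5) = 6
Similarity = 1 - 3/6
= 0.5000


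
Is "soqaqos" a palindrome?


Word: "soqaqos"
Reversed: "soqaqos"
Forward == Backward? soqaqos == soqaqos
Palindrome = Yes


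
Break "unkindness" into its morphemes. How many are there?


Word: "unkindness"
Morphemes: un- / kind / -ness
Each morpheme carries meaning
= 3 morphemes


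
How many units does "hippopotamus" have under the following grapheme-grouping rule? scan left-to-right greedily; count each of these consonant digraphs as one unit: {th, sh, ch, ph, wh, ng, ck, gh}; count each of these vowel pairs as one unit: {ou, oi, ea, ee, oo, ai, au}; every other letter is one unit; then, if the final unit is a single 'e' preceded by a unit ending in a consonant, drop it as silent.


Word: "hippopotamus" (12 letters)
Left-to-right scan:
  [1] 'h' (letter)
  [2] 'i' (letter)
  [3] 'p' (letter)
  [4] 'p' (letter)
  [5] 'o' (letter)
  [6] 'p' (letter)
  [7] 'o' (letter)
  [8] 't' (letter)
  [9] 'a' (letter)
  [10] 'm' (letter)
  [11] 'u' (letter)
  [12] 's' (letter)
Units from scan: 12
Sound units = 12 units


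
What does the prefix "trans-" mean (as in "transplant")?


Prefix: trans-
Example: transplant (trans- + plant)
Meaning = across


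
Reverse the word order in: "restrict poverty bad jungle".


Original: "restrict poverty bad jungle"
Words (1..n): restrict | poverty | bad | jungle
Reversed (n..1): jungle | bad | poverty | restrict
Result = "jungle bad poverty restrict"


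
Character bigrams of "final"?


Word: "final" (length 5)
Number of bigrams = 5 - 2 + 1 = 4
  Position 0: "fi"
  Position 1: "in"
  Position 2: "na"
  Position 3: "al"
Bigrams = "fi", "in", "na", "al"


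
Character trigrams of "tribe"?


Word: "tribe" (length 5)
Number of trigrams = 5 - 3 + 1 = 3
  Position 0: "tri"
  Position 1: "rib"
  Position 2: "ibe"
Trigrams = "tri", "rib", "ibe"


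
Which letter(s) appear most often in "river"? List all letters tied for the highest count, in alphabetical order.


Word: "river"
Letter counts:
  'e': 1
  'i': 1
  'r': 2
  'v': 1
Maximum count = 2
Most frequent = 'r' (2 times each)


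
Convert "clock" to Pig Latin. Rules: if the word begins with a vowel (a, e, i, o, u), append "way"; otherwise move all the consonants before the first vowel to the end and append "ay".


Word: "clock"
Starts with consonant(s) → move to end, add 'ay'
Consonant cluster: "cl"
Pig Latin = "ockclay"


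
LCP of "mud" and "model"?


Word 1: "mud"
Word 2: "model"
Comparing from start:
  Pos 0: 'm' == 'm'
  Pos 1: 'u' != 'o' (stop)
LCP = "m" (length 1)


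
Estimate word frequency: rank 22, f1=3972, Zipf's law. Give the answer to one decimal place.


Zipf's law: f(r) = f(1) / r
f(1) = 3972
f(22) = 3972 / 22
= 180.5 occurrences


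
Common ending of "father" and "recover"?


Word 1: "father"
Word 2: "recover"
Comparing from end:
  Pos -1: 'r' == 'r'
  Pos -2: 'e' == 'e'
  Pos -3: 'h' != 'v' (stop)
LCS = "er" (length 2)


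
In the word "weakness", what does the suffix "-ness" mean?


Suffix: -ness
Example: weakness = weak + -ness
Meaning = state of being


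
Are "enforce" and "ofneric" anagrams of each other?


Word 1: "enforce" → sorted: ceefnor
Word 2: "ofneric" → sorted: cefinor
Same letters? ceefnor != cefinor
Anagram = No


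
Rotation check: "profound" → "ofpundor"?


Word: "profound", Candidate: "ofpundor"
Method: check if candidate is substring of word+word
"profoundprofound" contains "ofpundor"? No
Is rotation = No


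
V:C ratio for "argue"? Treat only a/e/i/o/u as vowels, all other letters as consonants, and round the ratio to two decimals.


Word: "argue"
Vowels (a,e,i,o,u): 3
Consonants: 2
Ratio = 3/2
= 1.50


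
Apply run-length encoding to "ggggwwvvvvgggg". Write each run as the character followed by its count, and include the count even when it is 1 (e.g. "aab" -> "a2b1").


String: "ggggwwvvvvgggg"
Scanning for consecutive runs:
  'g' x 4
  'w' x 2
  'v' x 4
  'g' x 4
RLE = "g4w2v4g4"


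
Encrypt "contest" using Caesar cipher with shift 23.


Word: "contest"
Shift: 23
Each letter → (letter + shift) mod 26:
  'c' (2) + 23 = 25 → 'z'
  'o' (14) + 23 = 11 → 'l'
  'n' (13) + 23 = 10 → 'k'
  't' (19) + 23 = 16 → 'q'
  'e' (4) + 23 = 1 → 'b'
  's' (18) + 23 = 15 → 'p'
  't' (19) + 23 = 16 → 'q'
Result = "zlkqbpq"


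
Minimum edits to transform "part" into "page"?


Word 1: "part" (length 4)
Word 2: "page" (length 4)
One optimal edit sequence (insert/delete/substitute each cost 1):
  1. keep 'p'
  2. keep 'a'
  3. substitute 'r' -> 'g'  (+1)
  4. substitute 't' -> 'e'  (+1)
Total edit operations: 2
Edit distance = 2


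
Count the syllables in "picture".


Word: "picture"
Syllable breakdown: pic | ture
Counting: 2 parts
= 2 syllables


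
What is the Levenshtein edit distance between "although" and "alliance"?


Word 1: "although" (length 8)
Word 2: "alliance" (length 8)
One optimal edit sequence (insert/delete/substitute each cost 1):
  1. keep 'a'
  2. keep 'l'
  3. substitute 't' -> 'l'  (+1)
  4. substitute 'h' -> 'i'  (+1)
  5. substitute 'o' -> 'a'  (+1)
  6. substitute 'u' -> 'n'  (+1)
  7. substitute 'g' -> 'c'  (+1)
  8. substitute 'h' -> 'e'  (+1)
Total edit operations: 6
Edit distance = 6


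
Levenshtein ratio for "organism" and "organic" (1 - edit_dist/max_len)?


Word 1: "organism" (length 8)
Word 2: "organic" (length 7)
One optimal edit sequence:
  1. keep 'o'
  2. keep 'r'
  3. keep 'g'
  4. keep 'a'
  5. keep 'n'
  6. keep 'i'
  7. delete 's'  (+1)
  8. substitute 'm' -> 'c'  (+1)
Edit distance = 2
Max length = max(8, 7) = 8
Similarity = 1 - 2/8
= 0.7500


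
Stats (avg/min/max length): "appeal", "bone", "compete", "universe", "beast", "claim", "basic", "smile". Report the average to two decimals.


Lengths: "appeal"=6, "bone"=4, "compete"=7, "universe"=8, "beast"=5, "claim"=5, "basic"=5, "smile"=5
Sum = 45, Count = 8
Average = 45/8 = 5.63
= avg=5.63, min=4, max=8


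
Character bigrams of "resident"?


Word: "resident" (length 8)
Number of bigrams = 8 - 2 + 1 = 7
  Position 0: "re"
  Position 1: "es"
  Position 2: "si"
  Position 3: "id"
  Position 4: "de"
  Position 5: "en"
  Position 6: "nt"
Bigrams = "re", "es", "si", "id", "de", "en", "nt"


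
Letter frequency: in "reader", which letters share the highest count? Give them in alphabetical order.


Word: "reader"
Letter counts:
  'a': 1
  'd': 1
  'e': 2
  'r': 2
Maximum count = 2
Most frequent = 'e', 'r' (2 times each)


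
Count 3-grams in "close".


Word: "close" (length 5)
Number of 3-grams = length - 3 + 1 = 5 - 3 + 1
= 3


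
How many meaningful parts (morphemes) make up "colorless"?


Word: "colorless"
Morphemes: color + -less
Each morpheme carries meaning
= 2 morphemes


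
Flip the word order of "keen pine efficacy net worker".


Original: "keen pine efficacy net worker"
Words (1..n): keen | pine | efficacy | net | worker
Reversed (n..1): worker | net | efficacy | pine | keen
Result = "worker net efficacy pine keen"


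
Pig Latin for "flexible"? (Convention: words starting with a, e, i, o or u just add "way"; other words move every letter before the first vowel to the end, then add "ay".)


Word: "flexible"
Starts with consonant(s) → move to end, add 'ay'
Consonant cluster: "fl"
Pig Latin = "exibleflay"


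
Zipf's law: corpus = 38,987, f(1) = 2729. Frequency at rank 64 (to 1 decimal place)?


Zipf's law: f(r) = f(1) / r
f(1) = 2729
f(64) = 2729 / 64
= 42.6 occurrences


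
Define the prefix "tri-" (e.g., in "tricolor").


Prefix: tri-
Example: tricolor = tri- + color
Meaning = three


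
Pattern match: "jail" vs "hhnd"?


Pattern of "jail": [0, 1, 2, 3]
Pattern of "hhnd": [0, 0, 1, 2]
Patterns do not match
Same pattern = No


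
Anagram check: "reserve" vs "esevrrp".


Word 1: "reserve" → sorted: eeerrsv
Word 2: "esevrrp" → sorted: eeprrsv
Same letters? eeerrsv != eeprrsv
Anagram = No


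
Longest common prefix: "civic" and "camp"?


Word 1: "civic"
Word 2: "camp"
Comparing from start:
  Pos 0: 'c' == 'c'
  Pos 1: 'i' != 'a' (stop)
LCP = "c" (length 1)


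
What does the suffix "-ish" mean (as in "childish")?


Suffix: -ish
Example: childish (child + -ish)
Meaning = somewhat / having the qualities of


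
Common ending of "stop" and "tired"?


Word 1: "stop"
Word 2: "tired"
Comparing from end:
  Pos -1: 'p' != 'd' (stop)
LCS = "" (length 0)


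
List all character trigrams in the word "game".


Word: "game" (length 4)
Number of trigrams = 4 - 3 + 1 = 2
  Position 0: "gam"
  Position 1: "ame"
Trigrams = "gam", "ame"


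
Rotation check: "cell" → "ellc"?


Word: "cell", Candidate: "ellc"
Method: check if candidate is substring of word+word
"cellcell" contains "ellc"? Yes
Is rotation = Yes


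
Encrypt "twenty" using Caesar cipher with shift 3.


Word: "twenty"
Shift: 3
Each letter → (letter + shift) mod 26:
  't' (19) + 3 = 22 → 'w'
  'w' (22) + 3 = 25 → 'z'
  'e' (4) + 3 = 7 → 'h'
  'n' (13) + 3 = 16 → 'q'
  't' (19) + 3 = 22 → 'w'
  'y' (24) + 3 = 1 → 'b'
Result = "wzhqwb"


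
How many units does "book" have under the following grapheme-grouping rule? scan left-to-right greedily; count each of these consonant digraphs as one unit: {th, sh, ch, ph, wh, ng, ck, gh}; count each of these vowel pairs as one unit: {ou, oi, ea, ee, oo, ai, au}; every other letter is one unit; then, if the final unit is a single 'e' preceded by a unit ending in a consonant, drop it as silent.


Word: "book" (4 letters)
Left-to-right scan:
  [1] 'b' (letter)
  [2] 'oo' (vowel-pair)
  [3] 'k' (letter)
Units from scan: 3
Sound units = 3 units


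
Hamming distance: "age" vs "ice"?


Comparing character by character (same length = 3):
  Pos 0: 'a' vs 'i' !=
  Pos 1: 'g' vs 'c' !=
  Pos 2: 'e' vs 'e' =
Hamming distance = 2


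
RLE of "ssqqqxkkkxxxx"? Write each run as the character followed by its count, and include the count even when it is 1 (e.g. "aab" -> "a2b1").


String: "ssqqqxkkkxxxx"
Scanning for consecutive runs:
  's' x 2
  'q' x 3
  'x' x 1
  'k' x 3
  'x' x 4
RLE = "s2q3x1k3x4"


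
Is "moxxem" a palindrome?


Word: "moxxem"
Reversed: "mexxom"
Forward == Backward? moxxem != mexxom
Palindrome = No


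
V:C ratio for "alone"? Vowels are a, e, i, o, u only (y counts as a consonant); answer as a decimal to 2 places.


Word: "alone"
Vowels (a,e,i,o,u): 3
Consonants: 2
Ratio = 3/2
= 1.50


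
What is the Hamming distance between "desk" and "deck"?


Comparing character by character (same length = 4):
  Pos 0: 'd' vs 'd' =
  Pos 1: 'e' vs 'e' =
  Pos 2: 's' vs 'c' !=
  Pos 3: 'k' vs 'k' =
Hamming distance = 1


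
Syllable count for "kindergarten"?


Word: "kindergarten"
Syllable breakdown: kin · der · gar · ten
Counting: 4 parts
= 4 syllables


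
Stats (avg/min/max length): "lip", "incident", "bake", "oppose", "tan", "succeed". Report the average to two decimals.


Lengths: "lip"=3, "incident"=8, "bake"=4, "oppose"=6, "tan"=3, "succeed"=7
Sum = 31, Count = 6
Average = 31/6 = 5.17
= avg=5.17, min=3, max=8


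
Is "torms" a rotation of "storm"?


Word: "storm", Candidate: "torms"
Method: check if candidate is substring of word+word
"stormstorm" contains "torms"? Yes
Is rotation = Yes


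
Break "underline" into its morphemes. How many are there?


Word: "underline"
Morphemes: under- | line
Each morpheme carries meaning
= 2 morphemes


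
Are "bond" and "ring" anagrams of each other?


Word 1: "bond" → sorted: bdno
Word 2: "ring" → sorted: ginr
Same letters? bdno != ginr
Anagram = No


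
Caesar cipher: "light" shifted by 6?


Word: "light"
Shift: 6
Each letter → (letter + shift) mod 26:
  'l' (11) + 6 = 17 → 'r'
  'i' (8) + 6 = 14 → 'o'
  'g' (6) + 6 = 12 → 'm'
  'h' (7) + 6 = 13 → 'n'
  't' (19) + 6 = 25 → 'z'
Result = "romnz"


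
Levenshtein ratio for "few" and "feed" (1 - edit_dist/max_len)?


Word 1: "few" (length 3)
Word 2: "feed" (length 4)
One optimal edit sequence:
  1. keep 'f'
  2. insert 'e'  (+1)
  3. keep 'e'
  4. substitute 'w' -> 'd'  (+1)
Edit distance = 2
Max length = max(3, 4) = 4
Similarity = 1 - 2/4
= 0.5000


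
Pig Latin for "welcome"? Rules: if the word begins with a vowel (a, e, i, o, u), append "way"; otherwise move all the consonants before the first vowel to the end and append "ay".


Word: "welcome"
Starts with consonant(s) → move to end, add 'ay'
Consonant cluster: "w"
Pig Latin = "elcomeway"


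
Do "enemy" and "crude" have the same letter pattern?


Pattern of "enemy": [0, 1, 0, 2, 3]
Pattern of "crude": [0, 1, 2, 3, 4]
Patterns do not match
Same pattern = No


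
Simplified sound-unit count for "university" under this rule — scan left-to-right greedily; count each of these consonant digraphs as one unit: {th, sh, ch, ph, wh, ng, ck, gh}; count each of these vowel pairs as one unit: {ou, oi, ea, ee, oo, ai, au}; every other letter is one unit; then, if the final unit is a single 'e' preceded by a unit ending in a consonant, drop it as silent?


Word: "university" (10 letters)
Left-to-right scan:
  [1] 'u' (letter)
  [2] 'n' (letter)
  [3] 'i' (letter)
  [4] 'v' (letter)
  [5] 'e' (letter)
  [6] 'r' (letter)
  [7] 's' (letter)
  [8] 'i' (letter)
  [9] 't' (letter)
  [10] 'y' (letter)
Units from scan: 10
Sound units = 10 units


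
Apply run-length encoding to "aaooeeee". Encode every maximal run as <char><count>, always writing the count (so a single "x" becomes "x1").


String: "aaooeeee"
Scanning for consecutive runs:
  'a' x 2
  'o' x 2
  'e' x 4
RLE = "a2o2e4"


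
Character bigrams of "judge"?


Word: "judge" (length 5)
Number of bigrams = 5 - 2 + 1 = 4
  Position 0: "ju"
  Position 1: "ud"
  Position 2: "dg"
  Position 3: "ge"
Bigrams = "ju", "ud", "dg", "ge"


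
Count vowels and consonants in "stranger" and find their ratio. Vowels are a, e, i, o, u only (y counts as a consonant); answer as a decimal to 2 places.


Word: "stranger"
Vowels (a,e,i,o,u): 2
Consonants: 6
Ratio = 2/6
= 0.33


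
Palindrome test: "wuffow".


Word: "wuffow"
Reversed: "woffuw"
Forward == Backward? wuffow != woffuw
Palindrome = No


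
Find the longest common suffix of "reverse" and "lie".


Word 1: "reverse"
Word 2: "lie"
Comparing from end:
  Pos -1: 'e' == 'e'
  Pos -2: 's' != 'i' (stop)
LCS = "e" (length 1)


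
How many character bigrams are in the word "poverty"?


Word: "poverty" (length 7)
Number of 2-grams = length - 2 + 1 = 7 - 2 + 1
= 6


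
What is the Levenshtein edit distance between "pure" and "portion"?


Word 1: "pure" (length 4)
Word 2: "portion" (length 7)
One optimal edit sequence (insert/delete/substitute each cost 1):
  1. keep 'p'
  2. substitute 'u' -> 'o'  (+1)
  3. keep 'r'
  4. insert 't'  (+1)
  5. insert 'i'  (+1)
  6. insert 'o'  (+1)
  7. substitute 'e' -> 'n'  (+1)
Total edit operations: 5
Edit distance = 5


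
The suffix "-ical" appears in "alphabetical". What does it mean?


Suffix: -ical
As in: alphabetical -> alphabet + -ical
Meaning = relating to


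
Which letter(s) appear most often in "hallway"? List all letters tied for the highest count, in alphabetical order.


Word: "hallway"
Letter counts:
  'a': 2
  'h': 1
  'l': 2
  'w': 1
  'y': 1
Maximum count = 2
Most frequent = 'a', 'l' (2 times each)


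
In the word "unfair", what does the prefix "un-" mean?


Prefix: un-
Example: unfair (un- + fair)
Meaning = not / reverse


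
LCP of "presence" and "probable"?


Word 1: "presence"
Word 2: "probable"
Comparing from start:
  Pos 0: 'p' == 'p'
  Pos 1: 'r' == 'r'
  Pos 2: 'e' != 'o' (stop)
LCP = "pr" (length 2)


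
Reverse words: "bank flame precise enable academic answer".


Original: "bank flame precise enable academic answer"
Words (1..n): bank | flame | precise | enable | academic | answer
Reversed (n..1): answer | academic | enable | precise | flame | bank
Result = "answer academic enable precise flame bank"


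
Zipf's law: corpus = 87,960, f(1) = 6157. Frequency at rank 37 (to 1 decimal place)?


Zipf's law: f(r) = f(1) / r
f(1) = 6157
f(37) = 6157 / 37
= 166.4 occurrences


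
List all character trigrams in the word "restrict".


Word: "restrict" (length 8)
Number of trigrams = 8 - 3 + 1 = 6
  Position 0: "res"
  Position 1: "est"
  Position 2: "str"
  Position 3: "tri"
  Position 4: "ric"
  Position 5: "ict"
Trigrams = "res", "est", "str", "tri", "ric", "ict"


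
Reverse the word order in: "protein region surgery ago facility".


Original: "protein region surgery ago facility"
Words (1..n): protein | region | surgery | ago | facility
Reversed (n..1): facility | ago | surgery | region | protein
Result = "facility ago surgery region protein"


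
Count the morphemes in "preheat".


Word: "preheat"
Morphemes: pre- + heat
Each morpheme carries meaning
= 2 morphemes


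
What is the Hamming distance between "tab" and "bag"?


Comparing character by character (same length = 3):
  Pos 0: 't' vs 'b' !=
  Pos 1: 'a' vs 'a' =
  Pos 2: 'b' vs 'g' !=
Hamming distance = 2


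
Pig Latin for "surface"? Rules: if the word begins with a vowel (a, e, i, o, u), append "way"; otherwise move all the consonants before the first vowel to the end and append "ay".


Word: "surface"
Starts with consonant(s) → move to end, add 'ay'
Consonant cluster: "s"
Pig Latin = "urfacesay"


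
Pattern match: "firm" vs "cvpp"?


Pattern of "firm": [0, 1, 2, 3]
Pattern of "cvpp": [0, 1, 2, 2]
Patterns do not match
Same pattern = No


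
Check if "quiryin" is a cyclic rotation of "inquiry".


Word: "inquiry", Candidate: "quiryin"
Method: check if candidate is substring of word+word
"inquiryinquiry" contains "quiryin"? Yes
Is rotation = Yes


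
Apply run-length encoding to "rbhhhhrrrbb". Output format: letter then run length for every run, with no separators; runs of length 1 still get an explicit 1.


String: "rbhhhhrrrbb"
Scanning for consecutive runs:
  'r' x 1
  'b' x 1
  'h' x 4
  'r' x 3
  'b' x 2
RLE = "r1b1h4r3b2"


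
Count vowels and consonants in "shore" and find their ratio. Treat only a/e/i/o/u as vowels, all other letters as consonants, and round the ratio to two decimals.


Word: "shore"
Vowels (a,e,i,o,u): 2
Consonants: 3
Ratio = 2/3
= 0.67


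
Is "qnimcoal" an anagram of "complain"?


Word 1: "complain" → sorted: acilmnop
Word 2: "qnimcoal" → sorted: acilmnoq
Same letters? acilmnop != acilmnoq
Anagram = No


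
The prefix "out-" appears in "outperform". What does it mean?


Prefix: out-
As in: outperform -> out- + perform
Meaning = surpass


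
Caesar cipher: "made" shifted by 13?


Word: "made"
Shift: 13
Each letter → (letter + shift) mod 26:
  'm' (12) + 13 = 25 → 'z'
  'a' (0) + 13 = 13 → 'n'
  'd' (3) + 13 = 16 → 'q'
  'e' (4) + 13 = 17 → 'r'
Result = "znqr"


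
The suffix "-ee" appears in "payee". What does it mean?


Suffix: -ee
As in: payee -> pay + -ee
Meaning = one who receives


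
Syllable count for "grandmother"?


Word: "grandmother"
Syllable breakdown: grand · moth · er
Counting: 3 parts
= 3 syllables


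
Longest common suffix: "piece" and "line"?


Word 1: "piece"
Word 2: "line"
Comparing from end:
  Pos -1: 'e' == 'e'
  Pos -2: 'c' != 'n' (stop)
LCS = "e" (length 1)


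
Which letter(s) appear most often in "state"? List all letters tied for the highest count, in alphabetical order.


Word: "state"
Letter counts:
  'a': 1
  'e': 1
  's': 1
  't': 2
Maximum count = 2
Most frequent = 't' (2 times each)


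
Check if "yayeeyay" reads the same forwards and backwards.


Word: "yayeeyay"
Reversed: "yayeeyay"
Forward == Backward? yayeeyay == yayeeyay
Palindrome = Yes


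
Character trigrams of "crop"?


Word: "crop" (length 4)
Number of trigrams = 4 - 3 + 1 = 2
  Position 0: "cro"
  Position 1: "rop"
Trigrams = "cro", "rop"


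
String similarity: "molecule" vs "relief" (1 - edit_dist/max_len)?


Word 1: "molecule" (length 8)
Word 2: "relief" (length 6)
One optimal edit sequence:
  1. delete 'm'  (+1)
  2. delete 'o'  (+1)
  3. substitute 'l' -> 'r'  (+1)
  4. keep 'e'
  5. substitute 'c' -> 'l'  (+1)
  6. substitute 'u' -> 'i'  (+1)
  7. substitute 'l' -> 'e'  (+1)
  8. substitute 'e' -> 'f'  (+1)
Edit distance = 7
Max length = max(8, 6) = 8
Similarity = 1 - 7/8
= 0.1250


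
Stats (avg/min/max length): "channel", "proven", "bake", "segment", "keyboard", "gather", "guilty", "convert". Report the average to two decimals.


Lengths: "channel"=7, "proven"=6, "bake"=4, "segment"=7, "keyboard"=8, "gather"=6, "guilty"=6, "convert"=7
Sum = 51, Count = 8
Average = 51/8 = 6.38
= avg=6.38, min=4, max=8


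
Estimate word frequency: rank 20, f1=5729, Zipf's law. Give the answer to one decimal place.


Zipf's law: f(r) = f(1) / r
f(1) = 5729
f(20) = 5729 / 20
= 286.5 occurrences


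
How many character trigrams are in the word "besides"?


Word: "besides" (length 7)
Number of 3-grams = length - 3 + 1 = 7 - 3 + 1
= 5


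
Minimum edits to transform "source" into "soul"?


Word 1: "source" (length 6)
Word 2: "soul" (length 4)
One optimal edit sequence (insert/delete/substitute each cost 1):
  1. keep 's'
  2. keep 'o'
  3. keep 'u'
  4. delete 'r'  (+1)
  5. delete 'c'  (+1)
  6. substitute 'e' -> 'l'  (+1)
Total edit operations: 3
Edit distance = 3


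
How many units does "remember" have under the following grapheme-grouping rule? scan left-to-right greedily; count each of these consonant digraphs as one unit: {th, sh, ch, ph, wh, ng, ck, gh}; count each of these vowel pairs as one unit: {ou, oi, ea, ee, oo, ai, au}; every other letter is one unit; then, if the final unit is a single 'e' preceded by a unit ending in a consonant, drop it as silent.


Word: "remember" (8 letters)
Left-to-right scan:
  (1) 'r' (letter)
  (2) 'e' (letter)
  (3) 'm' (letter)
  (4) 'e' (letter)
  (5) 'm' (letter)
  (6) 'b' (letter)
  (7) 'e' (letter)
  (8) 'r' (letter)
Units from scan: 8
Sound units = 8 units


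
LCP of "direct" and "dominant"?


Word 1: "direct"
Word 2: "dominant"
Comparing from start:
  Pos 0: 'd' == 'd'
  Pos 1: 'i' != 'o' (stop)
LCP = "d" (length 1)


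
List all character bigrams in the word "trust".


Word: "trust" (length 5)
Number of bigrams = 5 - 2 + 1 = 4
  Position 0: "tr"
  Position 1: "ru"
  Position 2: "us"
  Position 3: "st"
Bigrams = "tr", "ru", "us", "st"


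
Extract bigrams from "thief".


Word: "thief" (length 5)
Number of bigrams = 5 - 2 + 1 = 4
  Position 0: "th"
  Position 1: "hi"
  Position 2: "ie"
  Position 3: "ef"
Bigrams = "th", "hi", "ie", "ef"


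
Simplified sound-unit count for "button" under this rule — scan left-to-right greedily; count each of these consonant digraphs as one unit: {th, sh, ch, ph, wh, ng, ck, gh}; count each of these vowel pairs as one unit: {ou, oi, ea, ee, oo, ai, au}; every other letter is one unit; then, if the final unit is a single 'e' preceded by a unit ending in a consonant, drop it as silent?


Word: "button" (6 letters)
Left-to-right scan:
  (1) 'b' (letter)
  (2) 'u' (letter)
  (3) 't' (letter)
  (4) 't' (letter)
  (5) 'o' (letter)
  (6) 'n' (letter)
Units from scan: 6
Sound units = 6 units


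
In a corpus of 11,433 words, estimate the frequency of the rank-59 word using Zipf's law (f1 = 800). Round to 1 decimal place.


Zipf's law: f(r) = f(1) / r
f(1) = 800
f(59) = 800 / 59
= 13.6 occurrences


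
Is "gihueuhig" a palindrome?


Word: "gihueuhig"
Reversed: "gihueuhig"
Forward == Backward? gihueuhig == gihueuhig
Palindrome = Yes


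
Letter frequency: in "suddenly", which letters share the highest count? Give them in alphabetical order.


Word: "suddenly"
Letter counts:
  'd': 2
  'e': 1
  'l': 1
  'n': 1
  's': 1
  'u': 1
  'y': 1
Maximum count = 2
Most frequent = 'd' (2 times each)


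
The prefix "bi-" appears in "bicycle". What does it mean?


Prefix: bi-
Example: bicycle (bi- + cycle)
Meaning = two


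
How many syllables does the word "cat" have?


Word: "cat"
Syllable breakdown: cat
Counting: 1 part
= 1 syllable


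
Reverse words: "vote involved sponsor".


Original: "vote involved sponsor"
Words (1..n): vote | involved | sponsor
Reversed (n..1): sponsor | involved | vote
Result = "sponsor involved vote"


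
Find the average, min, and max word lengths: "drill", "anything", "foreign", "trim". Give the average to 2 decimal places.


Lengths: "drill"=5, "anything"=8, "foreign"=7, "trim"=4
Sum = 24, Count = 4
Average = 24/4 = 6.00
= avg=6.00, min=4, max=8


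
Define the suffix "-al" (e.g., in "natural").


Suffix: -al
Example: natural = nature + -al, with a spelling change
Meaning = relating to


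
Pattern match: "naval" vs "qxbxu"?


Pattern of "naval": [0, 1, 2, 1, 3]
Pattern of "qxbxu": [0, 1, 2, 1, 3]
Patterns match
Same pattern = Yes


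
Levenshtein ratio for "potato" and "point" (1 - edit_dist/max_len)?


Word 1: "potato" (length 6)
Word 2: "point" (length 5)
One optimal edit sequence:
  1. keep 'p'
  2. keep 'o'
  3. substitute 't' -> 'i'  (+1)
  4. substitute 'a' -> 'n'  (+1)
  5. keep 't'
  6. delete 'o'  (+1)
Edit distance = 3
Max length = max(6, 5) = 6
Similarity = 1 - 3/6
= 0.5000


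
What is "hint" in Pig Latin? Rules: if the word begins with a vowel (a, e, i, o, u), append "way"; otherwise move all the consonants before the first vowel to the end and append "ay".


Word: "hint"
Starts with consonant(s) → move to end, add 'ay'
Consonant cluster: "h"
Pig Latin = "inthay"


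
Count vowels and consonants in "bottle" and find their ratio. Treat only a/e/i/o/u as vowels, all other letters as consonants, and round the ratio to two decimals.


Word: "bottle"
Vowels (a,e,i,o,u): 2
Consonants: 4
Ratio = 2/4
= 0.50


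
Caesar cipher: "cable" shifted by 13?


Word: "cable"
Shift: 13
Each letter → (letter + shift) mod 26:
  'c' (2) + 13 = 15 → 'p'
  'a' (0) + 13 = 13 → 'n'
  'b' (1) + 13 = 14 → 'o'
  'l' (11) + 13 = 24 → 'y'
  'e' (4) + 13 = 17 → 'r'
Result = "pnoyr"


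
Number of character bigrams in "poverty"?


Word: "poverty" (length 7)
Number of 2-grams = length - 2 + 1 = 7 - 2 + 1
= 6


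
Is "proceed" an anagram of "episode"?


Word 1: "episode" → sorted: deeiops
Word 2: "proceed" → sorted: cdeeopr
Same letters? deeiops != cdeeopr
Anagram = No


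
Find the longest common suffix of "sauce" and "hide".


Word 1: "sauce"
Word 2: "hide"
Comparing from end:
  Pos -1: 'e' == 'e'
  Pos -2: 'c' != 'd' (stop)
LCS = "e" (length 1)


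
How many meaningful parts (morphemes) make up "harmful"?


Word: "harmful"
Morphemes: harm / -ful
Each morpheme carries meaning
= 2 morphemes


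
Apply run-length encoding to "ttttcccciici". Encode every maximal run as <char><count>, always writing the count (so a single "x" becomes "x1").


String: "ttttcccciici"
Scanning for consecutive runs:
  't' x 4
  'c' x 4
  'i' x 2
  'c' x 1
  'i' x 1
RLE = "t4c4i2c1i1"


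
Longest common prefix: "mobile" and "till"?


Word 1: "mobile"
Word 2: "till"
Comparing from start:
  Pos 0: 'm' != 't' (stop)
LCP = "" (length 0)


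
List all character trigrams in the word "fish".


Word: "fish" (length 4)
Number of trigrams = 4 - 3 + 1 = 2
  Position 0: "fis"
  Position 1: "ish"
Trigrams = "fis", "ish"


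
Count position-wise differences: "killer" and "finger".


Comparing character by character (same length = 6):
  Pos 0: 'k' vs 'f' !=
  Pos 1: 'i' vs 'i' =
  Pos 2: 'l' vs 'n' !=
  Pos 3: 'l' vs 'g' !=
  Pos 4: 'e' vs 'e' =
  Pos 5: 'r' vs 'r' =
Hamming distance = 3


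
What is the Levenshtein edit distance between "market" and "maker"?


Word 1: "market" (length 6)
Word 2: "maker" (length 5)
One optimal edit sequence (insert/delete/substitute each cost 1):
  1. keep 'm'
  2. keep 'a'
  3. delete 'r'  (+1)
  4. keep 'k'
  5. keep 'e'
  6. substitute 't' -> 'r'  (+1)
Total edit operations: 2
Edit distance = 2


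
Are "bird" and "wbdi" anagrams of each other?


Word 1: "bird" → sorted: bdir
Word 2: "wbdi" → sorted: bdiw
Same letters? bdir != bdiw
Anagram = No


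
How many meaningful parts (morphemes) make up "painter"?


Word: "painter"
Morphemes: paint | -er
Each morpheme carries meaning
= 2 morphemes


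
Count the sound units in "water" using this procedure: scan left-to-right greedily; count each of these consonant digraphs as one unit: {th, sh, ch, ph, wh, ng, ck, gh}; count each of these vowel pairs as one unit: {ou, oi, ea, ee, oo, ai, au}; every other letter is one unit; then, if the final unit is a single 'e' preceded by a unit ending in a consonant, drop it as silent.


Word: "water" (5 letters)
Left-to-right scan:
  [1] 'w' (letter)
  [2] 'a' (letter)
  [3] 't' (letter)
  [4] 'e' (letter)
  [5] 'r' (letter)
Units from scan: 5
Sound units = 5 units


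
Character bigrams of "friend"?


Word: "friend" (length 6)
Number of bigrams = 6 - 2 + 1 = 5
  Position 0: "fr"
  Position 1: "ri"
  Position 2: "ie"
  Position 3: "en"
  Position 4: "nd"
Bigrams = "fr", "ri", "ie", "en", "nd"


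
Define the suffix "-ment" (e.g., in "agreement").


Suffix: -ment
As in: agreement -> agree + -ment
Meaning = result of action


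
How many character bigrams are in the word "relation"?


Word: "relation" (length 8)
Number of 2-grams = length - 2 + 1 = 8 - 2 + 1
= 7


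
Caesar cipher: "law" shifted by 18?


Word: "law"
Shift: 18
Each letter → (letter + shift) mod 26:
  'l' (11) + 18 = 3 → 'd'
  'a' (0) + 18 = 18 → 's'
  'w' (22) + 18 = 14 → 'o'
Result = "dso"


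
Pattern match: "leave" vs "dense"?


Pattern of "leave": [0, 1, 2, 3, 1]
Pattern of "dense": [0, 1, 2, 3, 1]
Patterns match
Same pattern = Yes


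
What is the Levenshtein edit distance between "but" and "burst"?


Word 1: "but" (length 3)
Word 2: "burst" (length 5)
One optimal edit sequence (insert/delete/substitute each cost 1):
  1. keep 'b'
  2. keep 'u'
  3. insert 'r'  (+1)
  4. insert 's'  (+1)
  5. keep 't'
Total edit operations: 2
Edit distance = 2


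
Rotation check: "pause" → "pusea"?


Word: "pause", Candidate: "pusea"
Method: check if candidate is substring of word+word
"pausepause" contains "pusea"? No
Is rotation = No


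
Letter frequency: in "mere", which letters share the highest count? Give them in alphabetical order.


Word: "mere"
Letter counts:
  'e': 2
  'm': 1
  'r': 1
Maximum count = 2
Most frequent = 'e' (2 times each)


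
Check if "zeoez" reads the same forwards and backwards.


Word: "zeoez"
Reversed: "zeoez"
Forward == Backward? zeoez == zeoez
Palindrome = Yes


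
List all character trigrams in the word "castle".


Word: "castle" (length 6)
Number of trigrams = 6 - 3 + 1 = 4
  Position 0: "cas"
  Position 1: "ast"
  Position 2: "stl"
  Position 3: "tle"
Trigrams = "cas", "ast", "stl", "tle"


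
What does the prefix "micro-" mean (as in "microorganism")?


Prefix: micro-
Example: microorganism = micro- + organism
Meaning = small


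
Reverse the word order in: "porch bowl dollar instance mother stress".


Original: "porch bowl dollar instance mother stress"
Words (1..n): porch | bowl | dollar | instance | mother | stress
Reversed (n..1): stress | mother | instance | dollar | bowl | porch
Result = "stress mother instance dollar bowl porch"


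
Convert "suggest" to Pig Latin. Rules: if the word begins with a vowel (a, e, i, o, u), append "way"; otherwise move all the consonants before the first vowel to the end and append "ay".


Word: "suggest"
Starts with consonant(s) → move to end, add 'ay'
Consonant cluster: "s"
Pig Latin = "uggestsay"


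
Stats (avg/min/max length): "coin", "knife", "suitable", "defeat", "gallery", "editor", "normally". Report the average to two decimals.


Lengths: "coin"=4, "knife"=5, "suitable"=8, "defeat"=6, "gallery"=7, "editor"=6, "normally"=8
Sum = 44, Count = 7
Average = 44/7 = 6.29
= avg=6.29, min=4, max=8


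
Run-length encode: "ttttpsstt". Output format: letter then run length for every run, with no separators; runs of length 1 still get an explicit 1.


String: "ttttpsstt"
Scanning for consecutive runs:
  't' x 4
  'p' x 1
  's' x 2
  't' x 2
RLE = "t4p1s2t2"


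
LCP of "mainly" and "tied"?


Word 1: "mainly"
Word 2: "tied"
Comparing from start:
  Pos 0: 'm' != 't' (stop)
LCP = "" (length 0)
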